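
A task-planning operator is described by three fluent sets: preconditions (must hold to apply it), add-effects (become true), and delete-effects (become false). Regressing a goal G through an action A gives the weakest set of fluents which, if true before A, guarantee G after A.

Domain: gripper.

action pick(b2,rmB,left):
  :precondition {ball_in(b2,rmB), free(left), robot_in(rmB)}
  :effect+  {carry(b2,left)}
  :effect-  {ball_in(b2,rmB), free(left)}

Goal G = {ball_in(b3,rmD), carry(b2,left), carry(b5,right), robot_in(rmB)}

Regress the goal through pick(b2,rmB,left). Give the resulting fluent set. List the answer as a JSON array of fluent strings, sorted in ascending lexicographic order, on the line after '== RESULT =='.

Compute (G \ add) ∪ pre:
  G ∩ del = {}  (empty — regression defined)
  G \ add = {ball_in(b3,rmD), carry(b2,left), carry(b5,right), robot_in(rmB)} \ {carry(b2,left)} = {ball_in(b3,rmD), carry(b5,right), robot_in(rmB)}
  ∪ pre   = {ball_in(b3,rmD), carry(b5,right), robot_in(rmB)} ∪ {ball_in(b2,rmB), free(left), robot_in(rmB)}
          = {ball_in(b2,rmB), ball_in(b3,rmD), carry(b5,right), free(left), robot_in(rmB)}

== RESULT ==
["ball_in(b2,rmB)", "ball_in(b3,rmD)", "carry(b5,right)", "free(left)", "robot_in(rmB)"]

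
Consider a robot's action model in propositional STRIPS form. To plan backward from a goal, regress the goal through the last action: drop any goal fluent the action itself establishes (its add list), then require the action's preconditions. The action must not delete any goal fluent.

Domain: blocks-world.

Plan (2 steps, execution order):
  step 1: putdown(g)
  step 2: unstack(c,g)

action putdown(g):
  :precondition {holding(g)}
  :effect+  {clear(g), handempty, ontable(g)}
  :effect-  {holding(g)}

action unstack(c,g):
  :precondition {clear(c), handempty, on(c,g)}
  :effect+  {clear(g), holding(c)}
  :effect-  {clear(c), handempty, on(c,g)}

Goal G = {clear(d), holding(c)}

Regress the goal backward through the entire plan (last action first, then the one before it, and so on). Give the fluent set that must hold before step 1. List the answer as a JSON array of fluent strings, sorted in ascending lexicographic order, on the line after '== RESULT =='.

Work backward from the goal:
  through step 2 (unstack(c,g)): drop {holding(c)}, keep {clear(d)}, require {clear(c), handempty, on(c,g)}
    → {clear(c), clear(d), handempty, on(c,g)}
  through step 1 (putdown(g)): drop {handempty}, keep {clear(c), clear(d), on(c,g)}, require {holding(g)}
    → {clear(c), clear(d), holding(g), on(c,g)}

== RESULT ==
["clear(c)", "clear(d)", "holding(g)", "on(c,g)"]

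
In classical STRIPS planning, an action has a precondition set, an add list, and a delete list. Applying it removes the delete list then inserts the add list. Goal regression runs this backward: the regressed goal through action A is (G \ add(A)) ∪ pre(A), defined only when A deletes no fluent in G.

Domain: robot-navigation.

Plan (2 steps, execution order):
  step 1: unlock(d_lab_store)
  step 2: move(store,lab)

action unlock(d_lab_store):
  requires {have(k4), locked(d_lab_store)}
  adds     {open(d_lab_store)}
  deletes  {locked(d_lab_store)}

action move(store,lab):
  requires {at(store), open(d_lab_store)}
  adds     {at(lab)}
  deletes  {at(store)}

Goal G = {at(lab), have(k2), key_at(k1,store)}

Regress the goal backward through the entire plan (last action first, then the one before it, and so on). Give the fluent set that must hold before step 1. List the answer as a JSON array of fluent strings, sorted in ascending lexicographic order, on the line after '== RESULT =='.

Work backward from the goal:
  through step 2 (move(store,lab)): drop {at(lab)}, keep {have(k2), key_at(k1,store)}, require {at(store), open(d_lab_store)}
    → {at(store), have(k2), key_at(k1,store), open(d_lab_store)}
  through step 1 (unlock(d_lab_store)): drop {open(d_lab_store)}, keep {at(store), have(k2), key_at(k1,store)}, require {have(k4), locked(d_lab_store)}
    → {at(store), have(k2), have(k4), key_at(k1,store), locked(d_lab_store)}

== RESULT ==
["at(store)", "have(k2)", "have(k4)", "key_at(k1,store)", "locked(d_lab_store)"]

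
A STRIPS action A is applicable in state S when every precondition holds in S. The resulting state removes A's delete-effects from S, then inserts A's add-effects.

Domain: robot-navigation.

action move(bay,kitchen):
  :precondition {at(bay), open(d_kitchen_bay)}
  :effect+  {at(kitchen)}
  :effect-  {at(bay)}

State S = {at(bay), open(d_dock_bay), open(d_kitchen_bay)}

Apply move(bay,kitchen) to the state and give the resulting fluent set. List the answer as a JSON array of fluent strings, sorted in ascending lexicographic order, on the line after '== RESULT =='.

Progress:
  pre ⊆ S: {at(bay), open(d_kitchen_bay)} ⊆ S  — applicable
  S \ del = {open(d_dock_bay), open(d_kitchen_bay)}
  ∪ add   = {at(kitchen), open(d_dock_bay), open(d_kitchen_bay)}

== RESULT ==
["at(kitchen)", "open(d_dock_bay)", "open(d_kitchen_bay)"]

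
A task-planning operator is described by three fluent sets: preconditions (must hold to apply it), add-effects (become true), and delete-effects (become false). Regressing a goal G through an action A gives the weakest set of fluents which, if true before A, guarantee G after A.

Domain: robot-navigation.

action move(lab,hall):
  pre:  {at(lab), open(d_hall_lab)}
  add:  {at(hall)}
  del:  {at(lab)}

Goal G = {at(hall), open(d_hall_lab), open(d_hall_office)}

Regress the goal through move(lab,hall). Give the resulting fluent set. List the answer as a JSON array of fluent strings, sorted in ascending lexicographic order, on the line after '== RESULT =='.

Regress:
  G ∩ del = {}  (empty — regression defined)
  G \ add = {at(hall), open(d_hall_lab), open(d_hall_office)} \ {at(hall)} = {open(d_hall_lab), open(d_hall_office)}
  ∪ pre   = {open(d_hall_lab), open(d_hall_office)} ∪ {at(lab), open(d_hall_lab)}
          = {at(lab), open(d_hall_lab), open(d_hall_office)}

== RESULT ==
["at(lab)", "open(d_hall_lab)", "open(d_hall_office)"]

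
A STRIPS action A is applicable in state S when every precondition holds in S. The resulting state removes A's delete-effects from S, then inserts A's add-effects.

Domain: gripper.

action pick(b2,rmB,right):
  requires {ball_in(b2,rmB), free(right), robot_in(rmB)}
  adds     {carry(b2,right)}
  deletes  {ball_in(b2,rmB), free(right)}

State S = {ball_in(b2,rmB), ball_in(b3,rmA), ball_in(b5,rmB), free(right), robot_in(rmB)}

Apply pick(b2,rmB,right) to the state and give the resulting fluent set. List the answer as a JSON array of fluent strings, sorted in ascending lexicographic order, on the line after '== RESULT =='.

Compute (S \ del) ∪ add:
  pre ⊆ S: {ball_in(b2,rmB), free(right), robot_in(rmB)} ⊆ S  — applicable
  S \ del = {ball_in(b3,rmA), ball_in(b5,rmB), robot_in(rmB)}
  ∪ add   = {ball_in(b3,rmA), ball_in(b5,rmB), carry(b2,right), robot_in(rmB)}

== RESULT ==
["ball_in(b3,rmA)", "ball_in(b5,rmB)", "carry(b2,right)", "robot_in(rmB)"]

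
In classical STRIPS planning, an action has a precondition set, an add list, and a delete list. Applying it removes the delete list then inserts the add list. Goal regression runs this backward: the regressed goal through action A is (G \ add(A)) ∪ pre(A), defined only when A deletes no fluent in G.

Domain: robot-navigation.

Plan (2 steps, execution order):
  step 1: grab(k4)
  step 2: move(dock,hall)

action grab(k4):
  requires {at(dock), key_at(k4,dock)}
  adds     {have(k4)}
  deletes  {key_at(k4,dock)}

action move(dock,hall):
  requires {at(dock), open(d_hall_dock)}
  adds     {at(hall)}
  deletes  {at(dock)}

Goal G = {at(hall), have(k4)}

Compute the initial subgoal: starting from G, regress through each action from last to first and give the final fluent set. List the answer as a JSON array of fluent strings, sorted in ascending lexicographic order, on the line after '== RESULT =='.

Work backward from the goal:
  through step 2 (move(dock,hall)): drop {at(hall)}, keep {have(k4)}, require {at(dock), open(d_hall_dock)}
    → {at(dock), have(k4), open(d_hall_dock)}
  through step 1 (grab(k4)): drop {have(k4)}, keep {at(dock), open(d_hall_dock)}, require {at(dock), key_at(k4,dock)}
    → {at(dock), key_at(k4,dock), open(d_hall_dock)}

== RESULT ==
["at(dock)", "key_at(k4,dock)", "open(d_hall_dock)"]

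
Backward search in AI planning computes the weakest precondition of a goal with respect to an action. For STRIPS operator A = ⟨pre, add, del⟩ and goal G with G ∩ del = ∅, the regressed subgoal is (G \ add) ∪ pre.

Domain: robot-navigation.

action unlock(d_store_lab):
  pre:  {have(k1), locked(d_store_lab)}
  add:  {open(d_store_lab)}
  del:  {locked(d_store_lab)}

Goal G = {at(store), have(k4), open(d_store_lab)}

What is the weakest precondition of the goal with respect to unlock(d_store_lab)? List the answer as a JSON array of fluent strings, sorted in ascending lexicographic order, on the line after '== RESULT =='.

Compute (G \ add) ∪ pre:
  G ∩ del = {}  (empty — regression defined)
  G \ add = {at(store), have(k4), open(d_store_lab)} \ {open(d_store_lab)} = {at(store), have(k4)}
  ∪ pre   = {at(store), have(k4)} ∪ {have(k1), locked(d_store_lab)}
          = {at(store), have(k1), have(k4), locked(d_store_lab)}

== RESULT ==
["at(store)", "have(k1)", "have(k4)", "locked(d_store_lab)"]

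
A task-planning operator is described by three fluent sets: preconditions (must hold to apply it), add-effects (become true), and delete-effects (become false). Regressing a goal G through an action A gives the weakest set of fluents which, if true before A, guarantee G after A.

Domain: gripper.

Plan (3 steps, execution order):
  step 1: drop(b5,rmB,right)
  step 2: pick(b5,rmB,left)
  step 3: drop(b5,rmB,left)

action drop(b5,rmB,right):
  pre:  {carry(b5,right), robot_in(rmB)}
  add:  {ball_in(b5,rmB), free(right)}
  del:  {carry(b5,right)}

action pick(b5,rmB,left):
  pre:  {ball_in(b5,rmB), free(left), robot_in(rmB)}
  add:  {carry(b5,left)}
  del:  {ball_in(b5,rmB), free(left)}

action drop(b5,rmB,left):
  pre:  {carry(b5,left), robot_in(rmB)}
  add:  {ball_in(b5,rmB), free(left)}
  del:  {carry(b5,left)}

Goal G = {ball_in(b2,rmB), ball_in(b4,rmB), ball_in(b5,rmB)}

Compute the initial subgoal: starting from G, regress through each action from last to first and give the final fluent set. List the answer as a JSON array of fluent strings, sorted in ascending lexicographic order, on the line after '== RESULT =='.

Regress step by step:
  through step 3 (drop(b5,rmB,left)): drop {ball_in(b5,rmB)}, keep {ball_in(b2,rmB), ball_in(b4,rmB)}, require {carry(b5,left), robot_in(rmB)}
    → {ball_in(b2,rmB), ball_in(b4,rmB), carry(b5,left), robot_in(rmB)}
  through step 2 (pick(b5,rmB,left)): drop {carry(b5,left)}, keep {ball_in(b2,rmB), ball_in(b4,rmB), robot_in(rmB)}, require {ball_in(b5,rmB), free(left), robot_in(rmB)}
    → {ball_in(b2,rmB), ball_in(b4,rmB), ball_in(b5,rmB), free(left), robot_in(rmB)}
  through step 1 (drop(b5,rmB,right)): drop {ball_in(b5,rmB)}, keep {ball_in(b2,rmB), ball_in(b4,rmB), free(left), robot_in(rmB)}, require {carry(b5,right), robot_in(rmB)}
    → {ball_in(b2,rmB), ball_in(b4,rmB), carry(b5,right), free(left), robot_in(rmB)}

== RESULT ==
["ball_in(b2,rmB)", "ball_in(b4,rmB)", "carry(b5,right)", "free(left)", "robot_in(rmB)"]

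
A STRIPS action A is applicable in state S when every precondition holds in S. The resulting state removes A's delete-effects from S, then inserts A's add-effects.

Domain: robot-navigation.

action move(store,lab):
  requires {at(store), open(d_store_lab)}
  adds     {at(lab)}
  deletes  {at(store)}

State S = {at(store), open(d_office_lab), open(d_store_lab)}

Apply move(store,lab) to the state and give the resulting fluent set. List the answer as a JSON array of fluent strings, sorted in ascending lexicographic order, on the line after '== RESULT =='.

Compute (S \ del) ∪ add:
  pre ⊆ S: {at(store), open(d_store_lab)} ⊆ S  — applicable
  S \ del = {open(d_office_lab), open(d_store_lab)}
  ∪ add   = {at(lab), open(d_office_lab), open(d_store_lab)}

== RESULT ==
["at(lab)", "open(d_office_lab)", "open(d_store_lab)"]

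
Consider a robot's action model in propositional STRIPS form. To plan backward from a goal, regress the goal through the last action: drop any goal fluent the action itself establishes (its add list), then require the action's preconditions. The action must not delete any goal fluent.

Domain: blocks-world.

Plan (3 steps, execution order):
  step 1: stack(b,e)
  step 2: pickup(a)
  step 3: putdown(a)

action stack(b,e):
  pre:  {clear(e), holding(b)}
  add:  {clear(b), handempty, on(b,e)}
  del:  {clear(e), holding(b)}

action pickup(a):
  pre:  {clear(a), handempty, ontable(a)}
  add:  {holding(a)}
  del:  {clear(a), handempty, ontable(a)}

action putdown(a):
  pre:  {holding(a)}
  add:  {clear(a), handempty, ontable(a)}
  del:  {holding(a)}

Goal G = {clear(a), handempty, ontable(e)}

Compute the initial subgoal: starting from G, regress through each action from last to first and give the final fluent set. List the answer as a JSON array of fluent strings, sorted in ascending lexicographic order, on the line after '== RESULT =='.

Work backward from the goal:
  through step 3 (putdown(a)): drop {clear(a), handempty}, keep {ontable(e)}, require {holding(a)}
    → {holding(a), ontable(e)}
  through step 2 (pickup(a)): drop {holding(a)}, keep {ontable(e)}, require {clear(a), handempty, ontable(a)}
    → {clear(a), handempty, ontable(a), ontable(e)}
  through step 1 (stack(b,e)): drop {handempty}, keep {clear(a), ontable(a), ontable(e)}, require {clear(e), holding(b)}
    → {clear(a), clear(e), holding(b), ontable(a), ontable(e)}

== RESULT ==
["clear(a)", "clear(e)", "holding(b)", "ontable(a)", "ontable(e)"]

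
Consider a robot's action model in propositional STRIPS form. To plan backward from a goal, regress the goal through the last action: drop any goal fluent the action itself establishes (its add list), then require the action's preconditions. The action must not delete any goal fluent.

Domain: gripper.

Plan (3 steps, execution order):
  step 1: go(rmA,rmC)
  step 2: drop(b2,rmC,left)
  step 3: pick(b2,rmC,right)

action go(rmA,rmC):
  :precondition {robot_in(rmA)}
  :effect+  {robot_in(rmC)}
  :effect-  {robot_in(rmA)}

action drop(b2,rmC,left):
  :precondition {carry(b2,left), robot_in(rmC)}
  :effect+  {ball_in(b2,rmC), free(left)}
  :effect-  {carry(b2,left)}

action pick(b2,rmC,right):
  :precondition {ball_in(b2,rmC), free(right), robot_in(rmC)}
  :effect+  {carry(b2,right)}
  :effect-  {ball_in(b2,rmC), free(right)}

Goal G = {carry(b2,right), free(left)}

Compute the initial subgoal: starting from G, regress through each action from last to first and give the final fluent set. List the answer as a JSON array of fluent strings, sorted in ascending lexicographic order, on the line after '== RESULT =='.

Work backward from the goal:
  through step 3 (pick(b2,rmC,right)): drop {carry(b2,right)}, keep {free(left)}, require {ball_in(b2,rmC), free(right), robot_in(rmC)}
    → {ball_in(b2,rmC), free(left), free(right), robot_in(rmC)}
  through step 2 (drop(b2,rmC,left)): drop {ball_in(b2,rmC), free(left)}, keep {free(right), robot_in(rmC)}, require {carry(b2,left), robot_in(rmC)}
    → {carry(b2,left), free(right), robot_in(rmC)}
  through step 1 (go(rmA,rmC)): drop {robot_in(rmC)}, keep {carry(b2,left), free(right)}, require {robot_in(rmA)}
    → {carry(b2,left), free(right), robot_in(rmA)}

== RESULT ==
["carry(b2,left)", "free(right)", "robot_in(rmA)"]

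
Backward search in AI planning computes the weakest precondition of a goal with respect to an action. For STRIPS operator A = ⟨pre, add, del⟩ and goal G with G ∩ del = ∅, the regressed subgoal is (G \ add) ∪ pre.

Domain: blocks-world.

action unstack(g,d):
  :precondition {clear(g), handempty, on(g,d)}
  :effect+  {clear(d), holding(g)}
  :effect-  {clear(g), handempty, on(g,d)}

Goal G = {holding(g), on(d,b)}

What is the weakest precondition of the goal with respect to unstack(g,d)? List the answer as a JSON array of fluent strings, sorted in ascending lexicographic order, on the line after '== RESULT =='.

Compute (G \ add) ∪ pre:
  G ∩ del = {}  (empty — regression defined)
  G \ add = {holding(g), on(d,b)} \ {clear(d), holding(g)} = {on(d,b)}
  ∪ pre   = {on(d,b)} ∪ {clear(g), handempty, on(g,d)}
          = {clear(g), handempty, on(d,b), on(g,d)}

== RESULT ==
["clear(g)", "handempty", "on(d,b)", "on(g,d)"]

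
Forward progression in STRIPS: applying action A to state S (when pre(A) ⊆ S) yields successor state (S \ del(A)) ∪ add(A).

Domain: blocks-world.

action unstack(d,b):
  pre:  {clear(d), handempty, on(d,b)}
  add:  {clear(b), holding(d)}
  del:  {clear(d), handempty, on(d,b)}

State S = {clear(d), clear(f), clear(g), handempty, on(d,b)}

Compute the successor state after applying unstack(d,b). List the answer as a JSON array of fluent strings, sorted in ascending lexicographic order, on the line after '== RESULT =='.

Compute (S \ del) ∪ add:
  pre ⊆ S: {clear(d), handempty, on(d,b)} ⊆ S  — applicable
  S \ del = {clear(f), clear(g)}
  ∪ add   = {clear(b), clear(f), clear(g), holding(d)}

== RESULT ==
["clear(b)", "clear(f)", "clear(g)", "holding(d)"]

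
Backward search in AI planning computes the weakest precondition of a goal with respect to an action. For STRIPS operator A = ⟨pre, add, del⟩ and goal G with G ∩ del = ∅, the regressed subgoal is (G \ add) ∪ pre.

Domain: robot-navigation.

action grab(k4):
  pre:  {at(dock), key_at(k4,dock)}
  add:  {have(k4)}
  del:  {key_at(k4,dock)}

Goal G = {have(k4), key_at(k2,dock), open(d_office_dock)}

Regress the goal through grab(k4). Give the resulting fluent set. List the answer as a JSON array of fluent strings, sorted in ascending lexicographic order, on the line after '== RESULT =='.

Regress:
  G ∩ del = {}  (empty — regression defined)
  G \ add = {have(k4), key_at(k2,dock), open(d_office_dock)} \ {have(k4)} = {key_at(k2,dock), open(d_office_dock)}
  ∪ pre   = {key_at(k2,dock), open(d_office_dock)} ∪ {at(dock), key_at(k4,dock)}
          = {at(dock), key_at(k2,dock), key_at(k4,dock), open(d_office_dock)}

== RESULT ==
["at(dock)", "key_at(k2,dock)", "key_at(k4,dock)", "open(d_office_dock)"]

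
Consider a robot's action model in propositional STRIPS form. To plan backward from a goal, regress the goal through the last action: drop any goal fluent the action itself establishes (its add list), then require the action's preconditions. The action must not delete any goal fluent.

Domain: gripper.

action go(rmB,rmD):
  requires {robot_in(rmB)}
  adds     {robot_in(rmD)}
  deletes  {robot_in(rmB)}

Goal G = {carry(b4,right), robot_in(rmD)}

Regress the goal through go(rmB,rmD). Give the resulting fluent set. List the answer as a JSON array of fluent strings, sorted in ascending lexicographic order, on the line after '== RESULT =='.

Regress:
  G ∩ del = {}  (empty — regression defined)
  G \ add = {carry(b4,right), robot_in(rmD)} \ {robot_in(rmD)} = {carry(b4,right)}
  ∪ pre   = {carry(b4,right)} ∪ {robot_in(rmB)}
          = {carry(b4,right), robot_in(rmB)}

== RESULT ==
["carry(b4,right)", "robot_in(rmB)"]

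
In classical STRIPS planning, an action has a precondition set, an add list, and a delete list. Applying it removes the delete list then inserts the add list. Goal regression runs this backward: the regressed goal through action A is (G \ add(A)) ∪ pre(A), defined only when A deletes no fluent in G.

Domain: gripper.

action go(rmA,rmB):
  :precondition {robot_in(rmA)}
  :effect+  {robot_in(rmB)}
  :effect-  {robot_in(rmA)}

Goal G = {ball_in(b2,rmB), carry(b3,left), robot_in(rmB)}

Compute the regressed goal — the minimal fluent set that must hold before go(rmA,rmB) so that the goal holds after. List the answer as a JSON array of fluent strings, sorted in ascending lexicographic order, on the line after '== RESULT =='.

Regress:
  G ∩ del = {}  (empty — regression defined)
  G \ add = {ball_in(b2,rmB), carry(b3,left), robot_in(rmB)} \ {robot_in(rmB)} = {ball_in(b2,rmB), carry(b3,left)}
  ∪ pre   = {ball_in(b2,rmB), carry(b3,left)} ∪ {robot_in(rmA)}
          = {ball_in(b2,rmB), carry(b3,left), robot_in(rmA)}

== RESULT ==
["ball_in(b2,rmB)", "carry(b3,left)", "robot_in(rmA)"]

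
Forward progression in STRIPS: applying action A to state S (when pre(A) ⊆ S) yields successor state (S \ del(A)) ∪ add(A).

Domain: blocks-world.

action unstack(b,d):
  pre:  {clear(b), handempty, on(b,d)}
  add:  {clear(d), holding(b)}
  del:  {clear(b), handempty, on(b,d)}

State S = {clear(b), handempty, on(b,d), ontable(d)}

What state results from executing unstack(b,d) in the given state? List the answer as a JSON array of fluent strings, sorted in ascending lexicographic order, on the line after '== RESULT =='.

Compute (S \ del) ∪ add:
  pre ⊆ S: {clear(b), handempty, on(b,d)} ⊆ S  — applicable
  S \ del = {ontable(d)}
  ∪ add   = {clear(d), holding(b), ontable(d)}

== RESULT ==
["clear(d)", "holding(b)", "ontable(d)"]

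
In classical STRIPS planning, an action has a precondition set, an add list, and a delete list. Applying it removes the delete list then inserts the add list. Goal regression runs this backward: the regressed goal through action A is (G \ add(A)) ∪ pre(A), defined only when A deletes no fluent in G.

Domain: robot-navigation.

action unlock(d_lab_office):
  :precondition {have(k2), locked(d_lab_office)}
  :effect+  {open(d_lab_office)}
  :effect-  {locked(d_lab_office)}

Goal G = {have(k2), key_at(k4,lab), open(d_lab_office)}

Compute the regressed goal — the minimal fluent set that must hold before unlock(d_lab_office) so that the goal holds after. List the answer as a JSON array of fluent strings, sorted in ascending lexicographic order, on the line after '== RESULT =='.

Regress:
  G ∩ del = {}  (empty — regression defined)
  G \ add = {have(k2), key_at(k4,lab), open(d_lab_office)} \ {open(d_lab_office)} = {have(k2), key_at(k4,lab)}
  ∪ pre   = {have(k2), key_at(k4,lab)} ∪ {have(k2), locked(d_lab_office)}
          = {have(k2), key_at(k4,lab), locked(d_lab_office)}

== RESULT ==
["have(k2)", "key_at(k4,lab)", "locked(d_lab_office)"]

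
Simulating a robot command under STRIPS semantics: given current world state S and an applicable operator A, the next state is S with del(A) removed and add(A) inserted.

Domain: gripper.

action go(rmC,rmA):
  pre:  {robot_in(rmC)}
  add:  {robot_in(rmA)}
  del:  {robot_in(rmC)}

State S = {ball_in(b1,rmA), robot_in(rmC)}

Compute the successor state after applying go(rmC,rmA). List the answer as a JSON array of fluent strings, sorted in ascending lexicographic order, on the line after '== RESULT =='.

Compute (S \ del) ∪ add:
  pre ⊆ S: {robot_in(rmC)} ⊆ S  — applicable
  S \ del = {ball_in(b1,rmA)}
  ∪ add   = {ball_in(b1,rmA), robot_in(rmA)}

== RESULT ==
["ball_in(b1,rmA)", "robot_in(rmA)"]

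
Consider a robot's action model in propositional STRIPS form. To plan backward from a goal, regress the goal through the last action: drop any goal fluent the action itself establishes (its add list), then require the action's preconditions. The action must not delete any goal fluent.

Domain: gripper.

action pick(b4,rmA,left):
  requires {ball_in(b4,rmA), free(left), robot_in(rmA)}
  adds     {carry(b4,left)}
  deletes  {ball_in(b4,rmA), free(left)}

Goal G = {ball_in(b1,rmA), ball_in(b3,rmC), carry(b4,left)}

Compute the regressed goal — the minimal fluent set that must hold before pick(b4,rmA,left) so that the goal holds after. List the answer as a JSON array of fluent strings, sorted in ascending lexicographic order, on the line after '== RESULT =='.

Regress:
  G ∩ del = {}  (empty — regression defined)
  G \ add = {ball_in(b1,rmA), ball_in(b3,rmC), carry(b4,left)} \ {carry(b4,left)} = {ball_in(b1,rmA), ball_in(b3,rmC)}
  ∪ pre   = {ball_in(b1,rmA), ball_in(b3,rmC)} ∪ {ball_in(b4,rmA), free(left), robot_in(rmA)}
          = {ball_in(b1,rmA), ball_in(b3,rmC), ball_in(b4,rmA), free(left), robot_in(rmA)}

== RESULT ==
["ball_in(b1,rmA)", "ball_in(b3,rmC)", "ball_in(b4,rmA)", "free(left)", "robot_in(rmA)"]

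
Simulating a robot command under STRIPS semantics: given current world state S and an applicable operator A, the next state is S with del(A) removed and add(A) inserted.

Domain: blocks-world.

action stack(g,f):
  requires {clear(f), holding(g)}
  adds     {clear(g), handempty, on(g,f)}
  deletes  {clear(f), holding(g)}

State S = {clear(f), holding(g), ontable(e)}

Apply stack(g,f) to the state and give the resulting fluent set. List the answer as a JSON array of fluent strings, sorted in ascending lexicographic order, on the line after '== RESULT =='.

Compute (S \ del) ∪ add:
  pre ⊆ S: {clear(f), holding(g)} ⊆ S  — applicable
  S \ del = {ontable(e)}
  ∪ add   = {clear(g), handempty, on(g,f), ontable(e)}

== RESULT ==
["clear(g)", "handempty", "on(g,f)", "ontable(e)"]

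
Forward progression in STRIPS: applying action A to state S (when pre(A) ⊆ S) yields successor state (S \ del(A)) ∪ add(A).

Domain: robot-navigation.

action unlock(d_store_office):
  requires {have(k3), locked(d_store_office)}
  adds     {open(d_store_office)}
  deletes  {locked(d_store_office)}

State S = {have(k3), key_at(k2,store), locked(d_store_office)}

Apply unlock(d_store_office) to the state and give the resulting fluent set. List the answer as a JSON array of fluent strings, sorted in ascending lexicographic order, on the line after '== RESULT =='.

Progress:
  pre ⊆ S: {have(k3), locked(d_store_office)} ⊆ S  — applicable
  S \ del = {have(k3), key_at(k2,store)}
  ∪ add   = {have(k3), key_at(k2,store), open(d_store_office)}

== RESULT ==
["have(k3)", "key_at(k2,store)", "open(d_store_office)"]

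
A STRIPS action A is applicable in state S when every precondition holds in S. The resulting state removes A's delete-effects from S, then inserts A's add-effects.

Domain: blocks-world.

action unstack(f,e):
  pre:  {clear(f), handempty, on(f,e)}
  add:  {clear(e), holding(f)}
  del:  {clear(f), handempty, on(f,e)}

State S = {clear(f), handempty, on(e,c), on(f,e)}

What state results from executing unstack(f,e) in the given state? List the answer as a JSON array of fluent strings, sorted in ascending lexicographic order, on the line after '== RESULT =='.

Compute (S \ del) ∪ add:
  pre ⊆ S: {clear(f), handempty, on(f,e)} ⊆ S  — applicable
  S \ del = {on(e,c)}
  ∪ add   = {clear(e), holding(f), on(e,c)}

== RESULT ==
["clear(e)", "holding(f)", "on(e,c)"]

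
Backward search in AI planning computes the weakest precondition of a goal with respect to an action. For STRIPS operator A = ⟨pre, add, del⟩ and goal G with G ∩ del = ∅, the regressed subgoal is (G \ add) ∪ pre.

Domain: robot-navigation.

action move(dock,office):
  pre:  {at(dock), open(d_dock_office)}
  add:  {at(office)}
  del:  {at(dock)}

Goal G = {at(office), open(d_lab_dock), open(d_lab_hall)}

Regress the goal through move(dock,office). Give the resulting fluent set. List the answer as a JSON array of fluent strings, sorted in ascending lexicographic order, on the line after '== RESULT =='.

Regress:
  G ∩ del = {}  (empty — regression defined)
  G \ add = {at(office), open(d_lab_dock), open(d_lab_hall)} \ {at(office)} = {open(d_lab_dock), open(d_lab_hall)}
  ∪ pre   = {open(d_lab_dock), open(d_lab_hall)} ∪ {at(dock), open(d_dock_office)}
          = {at(dock), open(d_dock_office), open(d_lab_dock), open(d_lab_hall)}

== RESULT ==
["at(dock)", "open(d_dock_office)", "open(d_lab_dock)", "open(d_lab_hall)"]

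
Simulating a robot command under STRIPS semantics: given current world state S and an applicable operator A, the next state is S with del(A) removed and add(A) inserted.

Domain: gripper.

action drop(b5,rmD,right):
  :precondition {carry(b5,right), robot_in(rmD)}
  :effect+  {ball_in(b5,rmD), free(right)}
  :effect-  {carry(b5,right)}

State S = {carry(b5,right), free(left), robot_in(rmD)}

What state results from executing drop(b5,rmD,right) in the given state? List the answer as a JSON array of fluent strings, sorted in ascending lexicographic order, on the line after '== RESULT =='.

Progress:
  pre ⊆ S: {carry(b5,right), robot_in(rmD)} ⊆ S  — applicable
  S \ del = {free(left), robot_in(rmD)}
  ∪ add   = {ball_in(b5,rmD), free(left), free(right), robot_in(rmD)}

== RESULT ==
["ball_in(b5,rmD)", "free(left)", "free(right)", "robot_in(rmD)"]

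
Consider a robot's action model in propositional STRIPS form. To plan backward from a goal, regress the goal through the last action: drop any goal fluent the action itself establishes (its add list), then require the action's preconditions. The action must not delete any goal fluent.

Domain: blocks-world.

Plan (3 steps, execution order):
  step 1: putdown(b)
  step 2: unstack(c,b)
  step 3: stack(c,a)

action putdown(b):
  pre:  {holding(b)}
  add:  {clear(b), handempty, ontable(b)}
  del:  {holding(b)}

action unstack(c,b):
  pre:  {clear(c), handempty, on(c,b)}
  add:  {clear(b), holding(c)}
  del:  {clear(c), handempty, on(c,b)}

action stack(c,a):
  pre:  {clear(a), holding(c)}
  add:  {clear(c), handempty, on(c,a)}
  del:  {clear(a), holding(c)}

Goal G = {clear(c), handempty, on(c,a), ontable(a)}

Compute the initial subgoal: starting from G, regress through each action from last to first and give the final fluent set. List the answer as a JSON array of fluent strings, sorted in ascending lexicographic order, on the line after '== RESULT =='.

Work backward from the goal:
  through step 3 (stack(c,a)): drop {clear(c), handempty, on(c,a)}, keep {ontable(a)}, require {clear(a), holding(c)}
    → {clear(a), holding(c), ontable(a)}
  through step 2 (unstack(c,b)): drop {holding(c)}, keep {clear(a), ontable(a)}, require {clear(c), handempty, on(c,b)}
    → {clear(a), clear(c), handempty, on(c,b), ontable(a)}
  through step 1 (putdown(b)): drop {handempty}, keep {clear(a), clear(c), on(c,b), ontable(a)}, require {holding(b)}
    → {clear(a), clear(c), holding(b), on(c,b), ontable(a)}

== RESULT ==
["clear(a)", "clear(c)", "holding(b)", "on(c,b)", "ontable(a)"]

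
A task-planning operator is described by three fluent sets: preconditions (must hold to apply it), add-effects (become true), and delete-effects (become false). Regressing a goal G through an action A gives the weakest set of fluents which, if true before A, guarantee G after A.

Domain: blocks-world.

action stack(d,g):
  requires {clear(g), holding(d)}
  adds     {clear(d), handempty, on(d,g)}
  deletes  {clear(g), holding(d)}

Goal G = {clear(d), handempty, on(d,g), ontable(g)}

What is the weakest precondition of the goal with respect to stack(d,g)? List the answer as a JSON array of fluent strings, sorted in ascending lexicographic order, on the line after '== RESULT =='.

Regress:
  G ∩ del = {}  (empty — regression defined)
  G \ add = {clear(d), handempty, on(d,g), ontable(g)} \ {clear(d), handempty, on(d,g)} = {ontable(g)}
  ∪ pre   = {ontable(g)} ∪ {clear(g), holding(d)}
          = {clear(g), holding(d), ontable(g)}

== RESULT ==
["clear(g)", "holding(d)", "ontable(g)"]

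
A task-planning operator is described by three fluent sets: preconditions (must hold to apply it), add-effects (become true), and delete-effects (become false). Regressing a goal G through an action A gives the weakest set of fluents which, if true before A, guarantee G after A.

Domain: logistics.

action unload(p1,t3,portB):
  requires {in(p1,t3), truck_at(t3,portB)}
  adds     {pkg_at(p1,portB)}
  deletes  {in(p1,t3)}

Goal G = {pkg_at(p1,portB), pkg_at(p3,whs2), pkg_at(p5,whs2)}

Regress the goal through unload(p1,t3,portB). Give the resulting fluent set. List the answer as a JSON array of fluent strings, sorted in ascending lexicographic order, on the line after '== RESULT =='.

Regress:
  G ∩ del = {}  (empty — regression defined)
  G \ add = {pkg_at(p1,portB), pkg_at(p3,whs2), pkg_at(p5,whs2)} \ {pkg_at(p1,portB)} = {pkg_at(p3,whs2), pkg_at(p5,whs2)}
  ∪ pre   = {pkg_at(p3,whs2), pkg_at(p5,whs2)} ∪ {in(p1,t3), truck_at(t3,portB)}
          = {in(p1,t3), pkg_at(p3,whs2), pkg_at(p5,whs2), truck_at(t3,portB)}

== RESULT ==
["in(p1,t3)", "pkg_at(p3,whs2)", "pkg_at(p5,whs2)", "truck_at(t3,portB)"]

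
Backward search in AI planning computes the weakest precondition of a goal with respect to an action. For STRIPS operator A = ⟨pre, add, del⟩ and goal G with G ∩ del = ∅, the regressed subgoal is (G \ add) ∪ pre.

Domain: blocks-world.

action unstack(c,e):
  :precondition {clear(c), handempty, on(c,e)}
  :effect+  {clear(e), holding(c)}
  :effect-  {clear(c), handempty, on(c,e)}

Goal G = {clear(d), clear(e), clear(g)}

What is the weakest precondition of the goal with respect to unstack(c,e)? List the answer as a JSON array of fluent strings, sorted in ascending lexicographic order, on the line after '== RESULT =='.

Regress:
  G ∩ del = {}  (empty — regression defined)
  G \ add = {clear(d), clear(e), clear(g)} \ {clear(e), holding(c)} = {clear(d), clear(g)}
  ∪ pre   = {clear(d), clear(g)} ∪ {clear(c), handempty, on(c,e)}
          = {clear(c), clear(d), clear(g), handempty, on(c,e)}

== RESULT ==
["clear(c)", "clear(d)", "clear(g)", "handempty", "on(c,e)"]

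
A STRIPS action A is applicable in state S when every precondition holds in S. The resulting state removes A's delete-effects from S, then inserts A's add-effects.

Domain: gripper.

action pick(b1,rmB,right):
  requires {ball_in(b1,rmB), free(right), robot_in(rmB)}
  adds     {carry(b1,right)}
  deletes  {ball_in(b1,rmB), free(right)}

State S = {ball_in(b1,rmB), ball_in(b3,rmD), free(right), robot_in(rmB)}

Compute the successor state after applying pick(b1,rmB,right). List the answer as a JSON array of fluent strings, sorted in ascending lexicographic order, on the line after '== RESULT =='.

Progress:
  pre ⊆ S: {ball_in(b1,rmB), free(right), robot_in(rmB)} ⊆ S  — applicable
  S \ del = {ball_in(b3,rmD), robot_in(rmB)}
  ∪ add   = {ball_in(b3,rmD), carry(b1,right), robot_in(rmB)}

== RESULT ==
["ball_in(b3,rmD)", "carry(b1,right)", "robot_in(rmB)"]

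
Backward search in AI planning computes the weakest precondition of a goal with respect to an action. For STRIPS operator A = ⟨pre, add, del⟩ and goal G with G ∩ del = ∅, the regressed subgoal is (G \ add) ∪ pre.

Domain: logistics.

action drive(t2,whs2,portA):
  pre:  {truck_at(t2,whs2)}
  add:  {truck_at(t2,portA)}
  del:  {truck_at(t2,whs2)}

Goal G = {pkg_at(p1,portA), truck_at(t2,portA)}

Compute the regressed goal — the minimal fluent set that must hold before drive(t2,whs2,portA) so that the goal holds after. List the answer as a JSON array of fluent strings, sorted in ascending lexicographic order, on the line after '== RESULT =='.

Regress:
  G ∩ del = {}  (empty — regression defined)
  G \ add = {pkg_at(p1,portA), truck_at(t2,portA)} \ {truck_at(t2,portA)} = {pkg_at(p1,portA)}
  ∪ pre   = {pkg_at(p1,portA)} ∪ {truck_at(t2,whs2)}
          = {pkg_at(p1,portA), truck_at(t2,whs2)}

== RESULT ==
["pkg_at(p1,portA)", "truck_at(t2,whs2)"]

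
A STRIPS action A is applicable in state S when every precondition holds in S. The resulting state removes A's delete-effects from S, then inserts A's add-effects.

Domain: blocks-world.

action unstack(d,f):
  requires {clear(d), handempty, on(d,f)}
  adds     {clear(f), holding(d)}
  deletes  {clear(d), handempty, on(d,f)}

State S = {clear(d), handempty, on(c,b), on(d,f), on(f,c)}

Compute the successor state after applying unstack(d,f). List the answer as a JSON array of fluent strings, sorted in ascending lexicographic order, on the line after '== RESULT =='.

Compute (S \ del) ∪ add:
  pre ⊆ S: {clear(d), handempty, on(d,f)} ⊆ S  — applicable
  S \ del = {on(c,b), on(f,c)}
  ∪ add   = {clear(f), holding(d), on(c,b), on(f,c)}

== RESULT ==
["clear(f)", "holding(d)", "on(c,b)", "on(f,c)"]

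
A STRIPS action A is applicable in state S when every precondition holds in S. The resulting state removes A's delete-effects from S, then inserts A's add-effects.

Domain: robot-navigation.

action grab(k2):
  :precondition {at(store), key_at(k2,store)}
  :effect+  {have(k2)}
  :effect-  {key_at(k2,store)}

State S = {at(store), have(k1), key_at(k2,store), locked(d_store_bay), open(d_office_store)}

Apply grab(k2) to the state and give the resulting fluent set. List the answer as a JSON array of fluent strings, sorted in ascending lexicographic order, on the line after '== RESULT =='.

Progress:
  pre ⊆ S: {at(store), key_at(k2,store)} ⊆ S  — applicable
  S \ del = {at(store), have(k1), locked(d_store_bay), open(d_office_store)}
  ∪ add   = {at(store), have(k1), have(k2), locked(d_store_bay), open(d_office_store)}

== RESULT ==
["at(store)", "have(k1)", "have(k2)", "locked(d_store_bay)", "open(d_office_store)"]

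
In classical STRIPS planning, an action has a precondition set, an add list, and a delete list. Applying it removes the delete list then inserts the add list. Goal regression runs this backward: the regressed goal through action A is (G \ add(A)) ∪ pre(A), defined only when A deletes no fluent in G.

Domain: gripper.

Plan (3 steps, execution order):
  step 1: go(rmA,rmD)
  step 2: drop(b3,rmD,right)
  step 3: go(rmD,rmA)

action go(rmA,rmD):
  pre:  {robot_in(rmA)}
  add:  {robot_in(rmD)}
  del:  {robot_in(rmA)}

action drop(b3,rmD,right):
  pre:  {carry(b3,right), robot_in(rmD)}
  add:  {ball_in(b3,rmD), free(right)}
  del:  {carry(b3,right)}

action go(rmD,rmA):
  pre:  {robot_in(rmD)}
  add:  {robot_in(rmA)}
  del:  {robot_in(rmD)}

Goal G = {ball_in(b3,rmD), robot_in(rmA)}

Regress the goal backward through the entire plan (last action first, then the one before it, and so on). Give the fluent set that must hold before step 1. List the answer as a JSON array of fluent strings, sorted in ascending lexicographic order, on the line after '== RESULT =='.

Work backward from the goal:
  through step 3 (go(rmD,rmA)): drop {robot_in(rmA)}, keep {ball_in(b3,rmD)}, require {robot_in(rmD)}
    → {ball_in(b3,rmD), robot_in(rmD)}
  through step 2 (drop(b3,rmD,right)): drop {ball_in(b3,rmD)}, keep {robot_in(rmD)}, require {carry(b3,right), robot_in(rmD)}
    → {carry(b3,right), robot_in(rmD)}
  through step 1 (go(rmA,rmD)): drop {robot_in(rmD)}, keep {carry(b3,right)}, require {robot_in(rmA)}
    → {carry(b3,right), robot_in(rmA)}

== RESULT ==
["carry(b3,right)", "robot_in(rmA)"]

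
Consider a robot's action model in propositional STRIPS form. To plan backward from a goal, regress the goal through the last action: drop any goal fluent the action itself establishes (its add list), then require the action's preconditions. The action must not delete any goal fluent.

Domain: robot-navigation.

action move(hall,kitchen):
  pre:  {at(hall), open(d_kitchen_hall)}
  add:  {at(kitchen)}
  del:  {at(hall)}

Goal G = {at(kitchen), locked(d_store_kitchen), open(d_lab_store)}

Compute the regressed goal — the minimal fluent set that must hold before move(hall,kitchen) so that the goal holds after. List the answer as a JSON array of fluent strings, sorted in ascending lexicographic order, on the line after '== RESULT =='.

Regress:
  G ∩ del = {}  (empty — regression defined)
  G \ add = {at(kitchen), locked(d_store_kitchen), open(d_lab_store)} \ {at(kitchen)} = {locked(d_store_kitchen), open(d_lab_store)}
  ∪ pre   = {locked(d_store_kitchen), open(d_lab_store)} ∪ {at(hall), open(d_kitchen_hall)}
          = {at(hall), locked(d_store_kitchen), open(d_kitchen_hall), open(d_lab_store)}

== RESULT ==
["at(hall)", "locked(d_store_kitchen)", "open(d_kitchen_hall)", "open(d_lab_store)"]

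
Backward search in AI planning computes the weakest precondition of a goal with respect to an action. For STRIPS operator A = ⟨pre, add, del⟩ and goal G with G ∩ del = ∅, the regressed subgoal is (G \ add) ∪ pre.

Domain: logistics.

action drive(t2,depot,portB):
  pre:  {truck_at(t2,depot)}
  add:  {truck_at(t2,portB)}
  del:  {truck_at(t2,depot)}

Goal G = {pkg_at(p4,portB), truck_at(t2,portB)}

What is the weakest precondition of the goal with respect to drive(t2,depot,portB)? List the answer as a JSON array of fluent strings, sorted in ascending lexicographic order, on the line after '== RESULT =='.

Compute (G \ add) ∪ pre:
  G ∩ del = {}  (empty — regression defined)
  G \ add = {pkg_at(p4,portB), truck_at(t2,portB)} \ {truck_at(t2,portB)} = {pkg_at(p4,portB)}
  ∪ pre   = {pkg_at(p4,portB)} ∪ {truck_at(t2,depot)}
          = {pkg_at(p4,portB), truck_at(t2,depot)}

== RESULT ==
["pkg_at(p4,portB)", "truck_at(t2,depot)"]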